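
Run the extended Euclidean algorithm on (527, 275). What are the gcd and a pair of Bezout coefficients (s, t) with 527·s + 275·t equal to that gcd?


Euclidean algorithm on (527, 275) — divide until remainder is 0:
  527 = 1 · 275 + 252
  275 = 1 · 252 + 23
  252 = 10 · 23 + 22
  23 = 1 · 22 + 1
  22 = 22 · 1 + 0
gcd(527, 275) = 1.
Track Bezout coefficients alongside the remainders: start with r₀ = 527 = a·1 + b·0 (s = 1, t = 0) and r₁ = 275 = a·0 + b·1 (s = 0, t = 1); each new remainder r_{k+1} = r_{k-1} − q_k·r_k inherits s_{k+1} = s_{k-1} − q_k·s_k, t_{k+1} = t_{k-1} − q_k·t_k, so r_k = a·s_k + b·t_k at every step:
  q = 1: r = 252, s = 1 − 1·0 = 1, t = 0 − 1·1 = -1  (check: 527·1 + 275·(-1) = 252)
  q = 1: r = 23, s = 0 − 1·1 = -1, t = 1 − 1·(-1) = 2  (check: 527·(-1) + 275·2 = 23)
  q = 10: r = 22, s = 1 − 10·(-1) = 11, t = -1 − 10·2 = -21  (check: 527·11 + 275·(-21) = 22)
  q = 1: r = 1, s = -1 − 1·11 = -12, t = 2 − 1·(-21) = 23  (check: 527·(-12) + 275·23 = 1)
The row with r = 1 (the gcd) gives the Bezout coefficients s = -12, t = 23.
Result: 527 · (-12) + 275 · (23) = 1.

gcd(527, 275) = 1; s = -12, t = 23 (check: 527·(-12) + 275·23 = 1).


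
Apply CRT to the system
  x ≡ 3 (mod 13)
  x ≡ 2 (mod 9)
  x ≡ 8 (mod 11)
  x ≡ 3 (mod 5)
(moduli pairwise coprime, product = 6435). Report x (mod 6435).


Product of moduli M = 13 · 9 · 11 · 5 = 6435.
Merge one congruence at a time:
  Start: x ≡ 3 (mod 13).
  Combine with x ≡ 2 (mod 9); new modulus lcm = 117.
    Write x = 3 + 13·t and substitute into x ≡ 2 (mod 9): 13·t ≡ 2 − 3 = -1 (mod 9).
    Reduce coefficients mod 9: 4·t ≡ 8 (mod 9).
    The inverse of 4 mod 9 is 7 (since 4·7 = 28 = 3·9 + 1), so t ≡ 7·8 = 56 ≡ 2 (mod 9).
    Then x = 3 + 13·2 = 29, valid modulo lcm(13, 9) = 117: x ≡ 29 (mod 117).
  Combine with x ≡ 8 (mod 11); new modulus lcm = 1287.
    Write x = 29 + 117·t and substitute into x ≡ 8 (mod 11): 117·t ≡ 8 − 29 = -21 (mod 11).
    Reduce coefficients mod 11: 7·t ≡ 1 (mod 11).
    The inverse of 7 mod 11 is 8 (since 7·8 = 56 = 5·11 + 1), so t ≡ 8·1 = 8 ≡ 8 (mod 11).
    Then x = 29 + 117·8 = 965, valid modulo lcm(117, 11) = 1287: x ≡ 965 (mod 1287).
  Combine with x ≡ 3 (mod 5); new modulus lcm = 6435.
    Write x = 965 + 1287·t and substitute into x ≡ 3 (mod 5): 1287·t ≡ 3 − 965 = -962 (mod 5).
    Reduce coefficients mod 5: 2·t ≡ 3 (mod 5).
    The inverse of 2 mod 5 is 3 (since 2·3 = 6 = 1·5 + 1), so t ≡ 3·3 = 9 ≡ 4 (mod 5).
    Then x = 965 + 1287·4 = 6113, valid modulo lcm(1287, 5) = 6435: x ≡ 6113 (mod 6435).
Verify against each original: 6113 mod 13 = 3, 6113 mod 9 = 2, 6113 mod 11 = 8, 6113 mod 5 = 3.

x ≡ 6113 (mod 6435).


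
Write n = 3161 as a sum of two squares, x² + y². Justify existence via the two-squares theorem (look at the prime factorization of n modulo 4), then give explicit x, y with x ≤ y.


Step 1: Factor n = 3161 = 29 · 109.
Step 2: Check the mod-4 condition on each prime factor: 29 ≡ 1 (mod 4), exponent 1; 109 ≡ 1 (mod 4), exponent 1.
All primes ≡ 3 (mod 4) appear to even exponent (or don't appear), so by the two-squares theorem n IS expressible as a sum of two squares.
Step 3: Build a representation. Here n = 29 · 109 is a product of primes ≡ 1 (mod 4). Each prime p ≡ 1 (mod 4) is itself a sum of two squares; find a² by testing p − a² for a perfect square:
  29: 29 − 1² = 28, 29 − 2² = 25 = 5² ⇒ 29 = 2² + 5².
  109: 109 − 1² = 108, 109 − 2² = 105, 109 − 3² = 100 = 10² ⇒ 109 = 3² + 10².
  Combine using the Brahmagupta–Fibonacci identity (a² + b²)(c² + d²) = (ac − bd)² + (ad + bc)² = (ac + bd)² + (ad − bc)²:
  29 · 109 = 3161: from (2² + 5²)(3² + 10²), take (2·3 − 5·10, 2·10 + 5·3) = (6 − 50, 20 + 15) = (-44, 35); dropping signs (only squares matter) gives (44, 35); check 44² + 35² = 1936 + 1225 = 3161 ✓.
Step 4: Order so x ≤ y and verify: 35² + 44² = 1225 + 1936 = 3161 = n. ✓

n = 3161 = 35² + 44² (one valid representation with x ≤ y).


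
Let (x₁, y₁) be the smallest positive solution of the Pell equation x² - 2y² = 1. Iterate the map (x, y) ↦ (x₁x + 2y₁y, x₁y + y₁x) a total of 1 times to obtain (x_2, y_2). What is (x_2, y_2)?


Step 1: Find the fundamental solution (x₁, y₁) of x² - 2y² = 1.
  Expand √2 as a continued fraction. a₀ = ⌊√2⌋ = 1; iterate m_{k+1} = d_k·a_k − m_k, d_{k+1} = (2 − m_{k+1}²)/d_k, a_{k+1} = ⌊(a₀ + m_{k+1})/d_{k+1}⌋ (starting m₀ = 0, d₀ = 1), with convergents p_k = a_k·p_{k-1} + p_{k-2}, q_k = a_k·q_{k-1} + q_{k-2} (p₋₁ = 1, q₋₁ = 0):
  k = 0: a₀ = 1; p₀/q₀ = 1/1; p₀² − 2·q₀² = 1 − 2 = -1.
  k = 1: m = 1, d = 1, a = ⌊(1 + 1)/1⌋ = 2; p/q = (2·1 + 1)/(2·1 + 0) = 3/2; p² − 2·q² = 9 − 8 = 1.
  The first convergent with p² − 2·q² = 1 gives the fundamental solution (x₁, y₁) = (3, 2).
Step 2: Apply the recurrence (x_{n+1}, y_{n+1}) = (x₁x_n + 2y₁y_n, x₁y_n + y₁x_n) repeatedly.
  From (x_1, y_1) = (3, 2): x_2 = 3·3 + 2·2·2 = 17; y_2 = 3·2 + 2·3 = 12.
Step 3: Verify x_2² - 2·y_2² = 289 - 288 = 1 (should be 1). ✓

(x_1, y_1) = (3, 2); (x_2, y_2) = (17, 12).


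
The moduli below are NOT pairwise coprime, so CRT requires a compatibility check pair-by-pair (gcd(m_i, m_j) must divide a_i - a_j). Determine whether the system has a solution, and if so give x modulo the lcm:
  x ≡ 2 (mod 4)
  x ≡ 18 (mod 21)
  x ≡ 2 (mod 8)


Moduli 4, 21, 8 are not pairwise coprime, so CRT works modulo lcm(m_i) when all pairwise compatibility conditions hold.
Pairwise compatibility: gcd(m_i, m_j) must divide a_i - a_j for every pair.
Merge one congruence at a time:
  Start: x ≡ 2 (mod 4).
  Combine with x ≡ 18 (mod 21): gcd(4, 21) = 1; 18 - 2 = 16, which IS divisible by 1, so compatible.
    Write x = 2 + 4·t and substitute into x ≡ 18 (mod 21): 4·t ≡ 18 − 2 = 16 (mod 21).
    The inverse of 4 mod 21 is 16 (since 4·16 = 64 = 3·21 + 1), so t ≡ 16·16 = 256 ≡ 4 (mod 21).
    Then x = 2 + 4·4 = 18, valid modulo lcm(4, 21) = 84: x ≡ 18 (mod 84).
  Combine with x ≡ 2 (mod 8): gcd(84, 8) = 4; 2 - 18 = -16, which IS divisible by 4, so compatible.
    Write x = 18 + 84·t and substitute into x ≡ 2 (mod 8): 84·t ≡ 2 − 18 = -16 (mod 8).
    Divide the congruence (and modulus) by g = 4: 21·t ≡ -4 (mod 2).
    Reduce coefficients mod 2: 1·t ≡ 0 (mod 2).
    So t ≡ 0 (mod 2).
    Then x = 18 + 84·0 = 18, valid modulo lcm(84, 8) = 168: x ≡ 18 (mod 168).
Verify: 18 mod 4 = 2, 18 mod 21 = 18, 18 mod 8 = 2.

x ≡ 18 (mod 168).


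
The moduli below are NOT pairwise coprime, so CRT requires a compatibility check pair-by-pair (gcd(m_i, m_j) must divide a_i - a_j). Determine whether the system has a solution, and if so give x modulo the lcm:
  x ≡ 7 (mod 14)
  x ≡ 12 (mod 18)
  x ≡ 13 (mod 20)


Moduli 14, 18, 20 are not pairwise coprime, so CRT works modulo lcm(m_i) when all pairwise compatibility conditions hold.
Pairwise compatibility: gcd(m_i, m_j) must divide a_i - a_j for every pair.
Merge one congruence at a time:
  Start: x ≡ 7 (mod 14).
  Combine with x ≡ 12 (mod 18): gcd(14, 18) = 2, and 12 - 7 = 5 is NOT divisible by 2.
    ⇒ system is inconsistent (no integer solution).

No solution (the system is inconsistent).


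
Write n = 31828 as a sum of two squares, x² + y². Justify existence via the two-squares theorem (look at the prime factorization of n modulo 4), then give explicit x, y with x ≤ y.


Step 1: Factor n = 31828 = 2^2 · 73 · 109.
Step 2: Check the mod-4 condition on each prime factor: 2 = 2 (special); 73 ≡ 1 (mod 4), exponent 1; 109 ≡ 1 (mod 4), exponent 1.
All primes ≡ 3 (mod 4) appear to even exponent (or don't appear), so by the two-squares theorem n IS expressible as a sum of two squares.
Step 3: Build a representation. Group n = k² · m with k = 2 and m = 73 · 109 = 7957 (a product of primes ≡ 1 (mod 4)); a representation of m scales to one of n via (k·x)² + (k·y)² = k²(x² + y²). Each prime p ≡ 1 (mod 4) is itself a sum of two squares; find a² by testing p − a² for a perfect square:
  73: 73 − 1² = 72, 73 − 2² = 69, 73 − 3² = 64 = 8² ⇒ 73 = 3² + 8².
  109: 109 − 1² = 108, 109 − 2² = 105, 109 − 3² = 100 = 10² ⇒ 109 = 3² + 10².
  Combine using the Brahmagupta–Fibonacci identity (a² + b²)(c² + d²) = (ac − bd)² + (ad + bc)² = (ac + bd)² + (ad − bc)²:
  73 · 109 = 7957: from (3² + 8²)(3² + 10²), take (3·3 − 8·10, 3·10 + 8·3) = (9 − 80, 30 + 24) = (-71, 54); dropping signs (only squares matter) gives (71, 54); check 71² + 54² = 5041 + 2916 = 7957 ✓.
  Scale by k = 2: (2·71, 2·54) = (142, 108).
Step 4: Order so x ≤ y and verify: 108² + 142² = 11664 + 20164 = 31828 = n. ✓

n = 31828 = 108² + 142² (one valid representation with x ≤ y).


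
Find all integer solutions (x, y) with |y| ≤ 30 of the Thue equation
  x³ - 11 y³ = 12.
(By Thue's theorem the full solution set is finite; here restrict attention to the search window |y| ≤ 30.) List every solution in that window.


The equation is x³ - 11y³ = 12. For fixed y, x³ = 11·y³ + 12, so a solution requires the RHS to be a perfect cube.
Strategy: iterate y from -30 to 30, compute RHS = 11·y³ + 12, and check whether it is a (positive or negative) perfect cube.
Check small values of y:
  y = 0: RHS = 12 is not a perfect cube.
  y = 1: RHS = 23 is not a perfect cube.
  y = -1: RHS = 1 = (1)³ ⇒ x = 1 works.
  y = 2: RHS = 100 is not a perfect cube.
  y = -2: RHS = -76 is not a perfect cube.
  y = 3: RHS = 309 is not a perfect cube.
  y = -3: RHS = -285 is not a perfect cube.
Continuing the search up to |y| = 30 finds no further solutions beyond those listed.
Collected solutions: (1, -1).

Solutions (with |y| ≤ 30): (1, -1).


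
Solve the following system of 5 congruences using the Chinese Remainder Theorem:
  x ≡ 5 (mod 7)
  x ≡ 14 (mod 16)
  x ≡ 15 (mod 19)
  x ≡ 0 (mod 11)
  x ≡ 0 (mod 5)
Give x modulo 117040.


Product of moduli M = 7 · 16 · 19 · 11 · 5 = 117040.
Merge one congruence at a time:
  Start: x ≡ 5 (mod 7).
  Combine with x ≡ 14 (mod 16); new modulus lcm = 112.
    Write x = 5 + 7·t and substitute into x ≡ 14 (mod 16): 7·t ≡ 14 − 5 = 9 (mod 16).
    The inverse of 7 mod 16 is 7 (since 7·7 = 49 = 3·16 + 1), so t ≡ 7·9 = 63 ≡ 15 (mod 16).
    Then x = 5 + 7·15 = 110, valid modulo lcm(7, 16) = 112: x ≡ 110 (mod 112).
  Combine with x ≡ 15 (mod 19); new modulus lcm = 2128.
    Write x = 110 + 112·t and substitute into x ≡ 15 (mod 19): 112·t ≡ 15 − 110 = -95 (mod 19).
    Reduce coefficients mod 19: 17·t ≡ 0 (mod 19).
    The inverse of 17 mod 19 is 9 (since 17·9 = 153 = 8·19 + 1), so t ≡ 9·0 = 0 ≡ 0 (mod 19).
    Then x = 110 + 112·0 = 110, valid modulo lcm(112, 19) = 2128: x ≡ 110 (mod 2128).
  Combine with x ≡ 0 (mod 11); new modulus lcm = 23408.
    Write x = 110 + 2128·t and substitute into x ≡ 0 (mod 11): 2128·t ≡ 0 − 110 = -110 (mod 11).
    Reduce coefficients mod 11: 5·t ≡ 0 (mod 11).
    The inverse of 5 mod 11 is 9 (since 5·9 = 45 = 4·11 + 1), so t ≡ 9·0 = 0 ≡ 0 (mod 11).
    Then x = 110 + 2128·0 = 110, valid modulo lcm(2128, 11) = 23408: x ≡ 110 (mod 23408).
  Combine with x ≡ 0 (mod 5); new modulus lcm = 117040.
    Write x = 110 + 23408·t and substitute into x ≡ 0 (mod 5): 23408·t ≡ 0 − 110 = -110 (mod 5).
    Reduce coefficients mod 5: 3·t ≡ 0 (mod 5).
    The inverse of 3 mod 5 is 2 (since 3·2 = 6 = 1·5 + 1), so t ≡ 2·0 = 0 ≡ 0 (mod 5).
    Then x = 110 + 23408·0 = 110, valid modulo lcm(23408, 5) = 117040: x ≡ 110 (mod 117040).
Verify against each original: 110 mod 7 = 5, 110 mod 16 = 14, 110 mod 19 = 15, 110 mod 11 = 0, 110 mod 5 = 0.

x ≡ 110 (mod 117040).


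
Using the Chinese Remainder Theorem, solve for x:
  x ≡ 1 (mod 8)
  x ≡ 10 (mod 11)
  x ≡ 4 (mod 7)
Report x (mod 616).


Moduli 8, 11, 7 are pairwise coprime; by CRT there is a unique solution modulo M = 8 · 11 · 7 = 616.
Solve pairwise, accumulating the modulus:
  Start with x ≡ 1 (mod 8).
  Combine with x ≡ 10 (mod 11): since gcd(8, 11) = 1, we get a unique residue mod 88.
    Write x = 1 + 8·t and substitute into x ≡ 10 (mod 11): 8·t ≡ 10 − 1 = 9 (mod 11).
    The inverse of 8 mod 11 is 7 (since 8·7 = 56 = 5·11 + 1), so t ≡ 7·9 = 63 ≡ 8 (mod 11).
    Then x = 1 + 8·8 = 65, valid modulo lcm(8, 11) = 88: x ≡ 65 (mod 88).
  Combine with x ≡ 4 (mod 7): since gcd(88, 7) = 1, we get a unique residue mod 616.
    Write x = 65 + 88·t and substitute into x ≡ 4 (mod 7): 88·t ≡ 4 − 65 = -61 (mod 7).
    Reduce coefficients mod 7: 4·t ≡ 2 (mod 7).
    The inverse of 4 mod 7 is 2 (since 4·2 = 8 = 1·7 + 1), so t ≡ 2·2 = 4 ≡ 4 (mod 7).
    Then x = 65 + 88·4 = 417, valid modulo lcm(88, 7) = 616: x ≡ 417 (mod 616).
Verify: 417 mod 8 = 1 ✓, 417 mod 11 = 10 ✓, 417 mod 7 = 4 ✓.

x ≡ 417 (mod 616).


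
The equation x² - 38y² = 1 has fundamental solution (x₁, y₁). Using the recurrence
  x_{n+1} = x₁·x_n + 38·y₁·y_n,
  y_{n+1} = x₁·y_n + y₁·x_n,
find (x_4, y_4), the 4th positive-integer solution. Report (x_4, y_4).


Step 1: Find the fundamental solution (x₁, y₁) of x² - 38y² = 1.
  Expand √38 as a continued fraction. a₀ = ⌊√38⌋ = 6; iterate m_{k+1} = d_k·a_k − m_k, d_{k+1} = (38 − m_{k+1}²)/d_k, a_{k+1} = ⌊(a₀ + m_{k+1})/d_{k+1}⌋ (starting m₀ = 0, d₀ = 1), with convergents p_k = a_k·p_{k-1} + p_{k-2}, q_k = a_k·q_{k-1} + q_{k-2} (p₋₁ = 1, q₋₁ = 0):
  k = 0: a₀ = 6; p₀/q₀ = 6/1; p₀² − 38·q₀² = 36 − 38 = -2.
  k = 1: m = 6, d = 2, a = ⌊(6 + 6)/2⌋ = 6; p/q = (6·6 + 1)/(6·1 + 0) = 37/6; p² − 38·q² = 1369 − 1368 = 1.
  The first convergent with p² − 38·q² = 1 gives the fundamental solution (x₁, y₁) = (37, 6).
Step 2: Apply the recurrence (x_{n+1}, y_{n+1}) = (x₁x_n + 38y₁y_n, x₁y_n + y₁x_n) repeatedly.
  From (x_1, y_1) = (37, 6): x_2 = 37·37 + 38·6·6 = 2737; y_2 = 37·6 + 6·37 = 444.
  From (x_2, y_2) = (2737, 444): x_3 = 37·2737 + 38·6·444 = 202501; y_3 = 37·444 + 6·2737 = 32850.
  From (x_3, y_3) = (202501, 32850): x_4 = 37·202501 + 38·6·32850 = 14982337; y_4 = 37·32850 + 6·202501 = 2430456.
Step 3: Verify x_4² - 38·y_4² = 224470421981569 - 224470421981568 = 1 (should be 1). ✓

(x_1, y_1) = (37, 6); (x_4, y_4) = (14982337, 2430456).


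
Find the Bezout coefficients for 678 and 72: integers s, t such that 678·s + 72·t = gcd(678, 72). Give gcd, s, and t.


Euclidean algorithm on (678, 72) — divide until remainder is 0:
  678 = 9 · 72 + 30
  72 = 2 · 30 + 12
  30 = 2 · 12 + 6
  12 = 2 · 6 + 0
gcd(678, 72) = 6.
Track Bezout coefficients alongside the remainders: start with r₀ = 678 = a·1 + b·0 (s = 1, t = 0) and r₁ = 72 = a·0 + b·1 (s = 0, t = 1); each new remainder r_{k+1} = r_{k-1} − q_k·r_k inherits s_{k+1} = s_{k-1} − q_k·s_k, t_{k+1} = t_{k-1} − q_k·t_k, so r_k = a·s_k + b·t_k at every step:
  q = 9: r = 30, s = 1 − 9·0 = 1, t = 0 − 9·1 = -9  (check: 678·1 + 72·(-9) = 30)
  q = 2: r = 12, s = 0 − 2·1 = -2, t = 1 − 2·(-9) = 19  (check: 678·(-2) + 72·19 = 12)
  q = 2: r = 6, s = 1 − 2·(-2) = 5, t = -9 − 2·19 = -47  (check: 678·5 + 72·(-47) = 6)
The row with r = 6 (the gcd) gives the Bezout coefficients s = 5, t = -47.
Result: 678 · (5) + 72 · (-47) = 6.

gcd(678, 72) = 6; s = 5, t = -47 (check: 678·5 + 72·(-47) = 6).


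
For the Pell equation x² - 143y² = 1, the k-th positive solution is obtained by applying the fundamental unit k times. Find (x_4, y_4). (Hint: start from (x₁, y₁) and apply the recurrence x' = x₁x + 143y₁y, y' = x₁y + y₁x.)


Step 1: Find the fundamental solution (x₁, y₁) of x² - 143y² = 1.
  Expand √143 as a continued fraction. a₀ = ⌊√143⌋ = 11; iterate m_{k+1} = d_k·a_k − m_k, d_{k+1} = (143 − m_{k+1}²)/d_k, a_{k+1} = ⌊(a₀ + m_{k+1})/d_{k+1}⌋ (starting m₀ = 0, d₀ = 1), with convergents p_k = a_k·p_{k-1} + p_{k-2}, q_k = a_k·q_{k-1} + q_{k-2} (p₋₁ = 1, q₋₁ = 0):
  k = 0: a₀ = 11; p₀/q₀ = 11/1; p₀² − 143·q₀² = 121 − 143 = -22.
  k = 1: m = 11, d = 22, a = ⌊(11 + 11)/22⌋ = 1; p/q = (1·11 + 1)/(1·1 + 0) = 12/1; p² − 143·q² = 144 − 143 = 1.
  The first convergent with p² − 143·q² = 1 gives the fundamental solution (x₁, y₁) = (12, 1).
Step 2: Apply the recurrence (x_{n+1}, y_{n+1}) = (x₁x_n + 143y₁y_n, x₁y_n + y₁x_n) repeatedly.
  From (x_1, y_1) = (12, 1): x_2 = 12·12 + 143·1·1 = 287; y_2 = 12·1 + 1·12 = 24.
  From (x_2, y_2) = (287, 24): x_3 = 12·287 + 143·1·24 = 6876; y_3 = 12·24 + 1·287 = 575.
  From (x_3, y_3) = (6876, 575): x_4 = 12·6876 + 143·1·575 = 164737; y_4 = 12·575 + 1·6876 = 13776.
Step 3: Verify x_4² - 143·y_4² = 27138279169 - 27138279168 = 1 (should be 1). ✓

(x_1, y_1) = (12, 1); (x_4, y_4) = (164737, 13776).


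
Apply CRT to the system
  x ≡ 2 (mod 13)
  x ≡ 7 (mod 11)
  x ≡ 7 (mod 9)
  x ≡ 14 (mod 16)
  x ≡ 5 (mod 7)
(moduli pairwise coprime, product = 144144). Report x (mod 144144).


Product of moduli M = 13 · 11 · 9 · 16 · 7 = 144144.
Merge one congruence at a time:
  Start: x ≡ 2 (mod 13).
  Combine with x ≡ 7 (mod 11); new modulus lcm = 143.
    Write x = 2 + 13·t and substitute into x ≡ 7 (mod 11): 13·t ≡ 7 − 2 = 5 (mod 11).
    Reduce coefficients mod 11: 2·t ≡ 5 (mod 11).
    The inverse of 2 mod 11 is 6 (since 2·6 = 12 = 1·11 + 1), so t ≡ 6·5 = 30 ≡ 8 (mod 11).
    Then x = 2 + 13·8 = 106, valid modulo lcm(13, 11) = 143: x ≡ 106 (mod 143).
  Combine with x ≡ 7 (mod 9); new modulus lcm = 1287.
    Write x = 106 + 143·t and substitute into x ≡ 7 (mod 9): 143·t ≡ 7 − 106 = -99 (mod 9).
    Reduce coefficients mod 9: 8·t ≡ 0 (mod 9).
    The inverse of 8 mod 9 is 8 (since 8·8 = 64 = 7·9 + 1), so t ≡ 8·0 = 0 ≡ 0 (mod 9).
    Then x = 106 + 143·0 = 106, valid modulo lcm(143, 9) = 1287: x ≡ 106 (mod 1287).
  Combine with x ≡ 14 (mod 16); new modulus lcm = 20592.
    Write x = 106 + 1287·t and substitute into x ≡ 14 (mod 16): 1287·t ≡ 14 − 106 = -92 (mod 16).
    Reduce coefficients mod 16: 7·t ≡ 4 (mod 16).
    The inverse of 7 mod 16 is 7 (since 7·7 = 49 = 3·16 + 1), so t ≡ 7·4 = 28 ≡ 12 (mod 16).
    Then x = 106 + 1287·12 = 15550, valid modulo lcm(1287, 16) = 20592: x ≡ 15550 (mod 20592).
  Combine with x ≡ 5 (mod 7); new modulus lcm = 144144.
    Write x = 15550 + 20592·t and substitute into x ≡ 5 (mod 7): 20592·t ≡ 5 − 15550 = -15545 (mod 7).
    Reduce coefficients mod 7: 5·t ≡ 2 (mod 7).
    The inverse of 5 mod 7 is 3 (since 5·3 = 15 = 2·7 + 1), so t ≡ 3·2 = 6 ≡ 6 (mod 7).
    Then x = 15550 + 20592·6 = 139102, valid modulo lcm(20592, 7) = 144144: x ≡ 139102 (mod 144144).
Verify against each original: 139102 mod 13 = 2, 139102 mod 11 = 7, 139102 mod 9 = 7, 139102 mod 16 = 14, 139102 mod 7 = 5.

x ≡ 139102 (mod 144144).


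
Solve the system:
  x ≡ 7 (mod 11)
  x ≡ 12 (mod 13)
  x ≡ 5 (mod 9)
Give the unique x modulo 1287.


Moduli 11, 13, 9 are pairwise coprime; by CRT there is a unique solution modulo M = 11 · 13 · 9 = 1287.
Solve pairwise, accumulating the modulus:
  Start with x ≡ 7 (mod 11).
  Combine with x ≡ 12 (mod 13): since gcd(11, 13) = 1, we get a unique residue mod 143.
    Write x = 7 + 11·t and substitute into x ≡ 12 (mod 13): 11·t ≡ 12 − 7 = 5 (mod 13).
    The inverse of 11 mod 13 is 6 (since 11·6 = 66 = 5·13 + 1), so t ≡ 6·5 = 30 ≡ 4 (mod 13).
    Then x = 7 + 11·4 = 51, valid modulo lcm(11, 13) = 143: x ≡ 51 (mod 143).
  Combine with x ≡ 5 (mod 9): since gcd(143, 9) = 1, we get a unique residue mod 1287.
    Write x = 51 + 143·t and substitute into x ≡ 5 (mod 9): 143·t ≡ 5 − 51 = -46 (mod 9).
    Reduce coefficients mod 9: 8·t ≡ 8 (mod 9).
    The inverse of 8 mod 9 is 8 (since 8·8 = 64 = 7·9 + 1), so t ≡ 8·8 = 64 ≡ 1 (mod 9).
    Then x = 51 + 143·1 = 194, valid modulo lcm(143, 9) = 1287: x ≡ 194 (mod 1287).
Verify: 194 mod 11 = 7 ✓, 194 mod 13 = 12 ✓, 194 mod 9 = 5 ✓.

x ≡ 194 (mod 1287).


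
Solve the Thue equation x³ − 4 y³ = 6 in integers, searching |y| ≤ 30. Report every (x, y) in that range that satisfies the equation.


The equation is x³ - 4y³ = 6. For fixed y, x³ = 4·y³ + 6, so a solution requires the RHS to be a perfect cube.
Strategy: iterate y from -30 to 30, compute RHS = 4·y³ + 6, and check whether it is a (positive or negative) perfect cube.
Check small values of y:
  y = 0: RHS = 6 is not a perfect cube.
  y = 1: RHS = 10 is not a perfect cube.
  y = -1: RHS = 2 is not a perfect cube.
  y = 2: RHS = 38 is not a perfect cube.
  y = -2: RHS = -26 is not a perfect cube.
  y = 3: RHS = 114 is not a perfect cube.
  y = -3: RHS = -102 is not a perfect cube.
Continuing the search up to |y| = 30 finds no solutions either.
No (x, y) in the scanned range satisfies the equation.

No integer solutions with |y| ≤ 30.


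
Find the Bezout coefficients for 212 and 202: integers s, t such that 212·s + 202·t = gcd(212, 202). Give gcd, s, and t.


Euclidean algorithm on (212, 202) — divide until remainder is 0:
  212 = 1 · 202 + 10
  202 = 20 · 10 + 2
  10 = 5 · 2 + 0
gcd(212, 202) = 2.
Track Bezout coefficients alongside the remainders: start with r₀ = 212 = a·1 + b·0 (s = 1, t = 0) and r₁ = 202 = a·0 + b·1 (s = 0, t = 1); each new remainder r_{k+1} = r_{k-1} − q_k·r_k inherits s_{k+1} = s_{k-1} − q_k·s_k, t_{k+1} = t_{k-1} − q_k·t_k, so r_k = a·s_k + b·t_k at every step:
  q = 1: r = 10, s = 1 − 1·0 = 1, t = 0 − 1·1 = -1  (check: 212·1 + 202·(-1) = 10)
  q = 20: r = 2, s = 0 − 20·1 = -20, t = 1 − 20·(-1) = 21  (check: 212·(-20) + 202·21 = 2)
The row with r = 2 (the gcd) gives the Bezout coefficients s = -20, t = 21.
Result: 212 · (-20) + 202 · (21) = 2.

gcd(212, 202) = 2; s = -20, t = 21 (check: 212·(-20) + 202·21 = 2).


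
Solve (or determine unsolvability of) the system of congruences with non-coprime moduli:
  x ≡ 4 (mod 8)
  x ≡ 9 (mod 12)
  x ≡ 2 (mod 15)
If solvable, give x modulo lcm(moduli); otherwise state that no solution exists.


Moduli 8, 12, 15 are not pairwise coprime, so CRT works modulo lcm(m_i) when all pairwise compatibility conditions hold.
Pairwise compatibility: gcd(m_i, m_j) must divide a_i - a_j for every pair.
Merge one congruence at a time:
  Start: x ≡ 4 (mod 8).
  Combine with x ≡ 9 (mod 12): gcd(8, 12) = 4, and 9 - 4 = 5 is NOT divisible by 4.
    ⇒ system is inconsistent (no integer solution).

No solution (the system is inconsistent).


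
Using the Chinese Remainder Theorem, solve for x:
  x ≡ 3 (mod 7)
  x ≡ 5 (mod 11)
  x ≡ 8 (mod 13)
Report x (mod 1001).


Moduli 7, 11, 13 are pairwise coprime; by CRT there is a unique solution modulo M = 7 · 11 · 13 = 1001.
Solve pairwise, accumulating the modulus:
  Start with x ≡ 3 (mod 7).
  Combine with x ≡ 5 (mod 11): since gcd(7, 11) = 1, we get a unique residue mod 77.
    Write x = 3 + 7·t and substitute into x ≡ 5 (mod 11): 7·t ≡ 5 − 3 = 2 (mod 11).
    The inverse of 7 mod 11 is 8 (since 7·8 = 56 = 5·11 + 1), so t ≡ 8·2 = 16 ≡ 5 (mod 11).
    Then x = 3 + 7·5 = 38, valid modulo lcm(7, 11) = 77: x ≡ 38 (mod 77).
  Combine with x ≡ 8 (mod 13): since gcd(77, 13) = 1, we get a unique residue mod 1001.
    Write x = 38 + 77·t and substitute into x ≡ 8 (mod 13): 77·t ≡ 8 − 38 = -30 (mod 13).
    Reduce coefficients mod 13: 12·t ≡ 9 (mod 13).
    The inverse of 12 mod 13 is 12 (since 12·12 = 144 = 11·13 + 1), so t ≡ 12·9 = 108 ≡ 4 (mod 13).
    Then x = 38 + 77·4 = 346, valid modulo lcm(77, 13) = 1001: x ≡ 346 (mod 1001).
Verify: 346 mod 7 = 3 ✓, 346 mod 11 = 5 ✓, 346 mod 13 = 8 ✓.

x ≡ 346 (mod 1001).


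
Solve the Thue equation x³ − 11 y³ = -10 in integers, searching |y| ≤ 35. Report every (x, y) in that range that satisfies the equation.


The equation is x³ - 11y³ = -10. For fixed y, x³ = 11·y³ − 10, so a solution requires the RHS to be a perfect cube.
Strategy: iterate y from -35 to 35, compute RHS = 11·y³ − 10, and check whether it is a (positive or negative) perfect cube.
Check small values of y:
  y = 0: RHS = -10 is not a perfect cube.
  y = 1: RHS = 1 = (1)³ ⇒ x = 1 works.
  y = -1: RHS = -21 is not a perfect cube.
  y = 2: RHS = 78 is not a perfect cube.
  y = -2: RHS = -98 is not a perfect cube.
  y = 3: RHS = 287 is not a perfect cube.
  y = -3: RHS = -307 is not a perfect cube.
Continuing the search up to |y| = 35 finds no further solutions beyond those listed.
Collected solutions: (1, 1).

Solutions (with |y| ≤ 35): (1, 1).


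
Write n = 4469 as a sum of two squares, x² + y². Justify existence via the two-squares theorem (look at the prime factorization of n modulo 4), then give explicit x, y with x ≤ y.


Step 1: Factor n = 4469 = 41 · 109.
Step 2: Check the mod-4 condition on each prime factor: 41 ≡ 1 (mod 4), exponent 1; 109 ≡ 1 (mod 4), exponent 1.
All primes ≡ 3 (mod 4) appear to even exponent (or don't appear), so by the two-squares theorem n IS expressible as a sum of two squares.
Step 3: Build a representation. Here n = 41 · 109 is a product of primes ≡ 1 (mod 4). Each prime p ≡ 1 (mod 4) is itself a sum of two squares; find a² by testing p − a² for a perfect square:
  41: 41 − 1² = 40, 41 − 2² = 37, 41 − 3² = 32, 41 − 4² = 25 = 5² ⇒ 41 = 4² + 5².
  109: 109 − 1² = 108, 109 − 2² = 105, 109 − 3² = 100 = 10² ⇒ 109 = 3² + 10².
  Combine using the Brahmagupta–Fibonacci identity (a² + b²)(c² + d²) = (ac − bd)² + (ad + bc)² = (ac + bd)² + (ad − bc)²:
  41 · 109 = 4469: from (4² + 5²)(3² + 10²), take (4·3 − 5·10, 4·10 + 5·3) = (12 − 50, 40 + 15) = (-38, 55); dropping signs (only squares matter) gives (38, 55); check 38² + 55² = 1444 + 3025 = 4469 ✓.
Step 4: Order so x ≤ y and verify: 38² + 55² = 1444 + 3025 = 4469 = n. ✓

n = 4469 = 38² + 55² (one valid representation with x ≤ y).


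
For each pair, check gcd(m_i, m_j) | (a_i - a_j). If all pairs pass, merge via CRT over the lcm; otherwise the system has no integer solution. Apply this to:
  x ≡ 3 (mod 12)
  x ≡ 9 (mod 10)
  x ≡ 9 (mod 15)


Moduli 12, 10, 15 are not pairwise coprime, so CRT works modulo lcm(m_i) when all pairwise compatibility conditions hold.
Pairwise compatibility: gcd(m_i, m_j) must divide a_i - a_j for every pair.
Merge one congruence at a time:
  Start: x ≡ 3 (mod 12).
  Combine with x ≡ 9 (mod 10): gcd(12, 10) = 2; 9 - 3 = 6, which IS divisible by 2, so compatible.
    Write x = 3 + 12·t and substitute into x ≡ 9 (mod 10): 12·t ≡ 9 − 3 = 6 (mod 10).
    Divide the congruence (and modulus) by g = 2: 6·t ≡ 3 (mod 5).
    Reduce coefficients mod 5: 1·t ≡ 3 (mod 5).
    So t ≡ 3 (mod 5).
    Then x = 3 + 12·3 = 39, valid modulo lcm(12, 10) = 60: x ≡ 39 (mod 60).
  Combine with x ≡ 9 (mod 15): gcd(60, 15) = 15; 9 - 39 = -30, which IS divisible by 15, so compatible.
    Write x = 39 + 60·t and substitute into x ≡ 9 (mod 15): 60·t ≡ 9 − 39 = -30 (mod 15).
    Divide the congruence (and modulus) by g = 15: 4·t ≡ -2 (mod 1).
    Modulo 1 every t works; take t = 0.
    Then x = 39 + 60·0 = 39, valid modulo lcm(60, 15) = 60: x ≡ 39 (mod 60).
Verify: 39 mod 12 = 3, 39 mod 10 = 9, 39 mod 15 = 9.

x ≡ 39 (mod 60).


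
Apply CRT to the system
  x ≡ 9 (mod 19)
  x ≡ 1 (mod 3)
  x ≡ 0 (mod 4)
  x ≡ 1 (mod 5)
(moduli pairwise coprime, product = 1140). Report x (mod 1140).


Product of moduli M = 19 · 3 · 4 · 5 = 1140.
Merge one congruence at a time:
  Start: x ≡ 9 (mod 19).
  Combine with x ≡ 1 (mod 3); new modulus lcm = 57.
    Write x = 9 + 19·t and substitute into x ≡ 1 (mod 3): 19·t ≡ 1 − 9 = -8 (mod 3).
    Reduce coefficients mod 3: 1·t ≡ 1 (mod 3).
    So t ≡ 1 (mod 3).
    Then x = 9 + 19·1 = 28, valid modulo lcm(19, 3) = 57: x ≡ 28 (mod 57).
  Combine with x ≡ 0 (mod 4); new modulus lcm = 228.
    Write x = 28 + 57·t and substitute into x ≡ 0 (mod 4): 57·t ≡ 0 − 28 = -28 (mod 4).
    Reduce coefficients mod 4: 1·t ≡ 0 (mod 4).
    So t ≡ 0 (mod 4).
    Then x = 28 + 57·0 = 28, valid modulo lcm(57, 4) = 228: x ≡ 28 (mod 228).
  Combine with x ≡ 1 (mod 5); new modulus lcm = 1140.
    Write x = 28 + 228·t and substitute into x ≡ 1 (mod 5): 228·t ≡ 1 − 28 = -27 (mod 5).
    Reduce coefficients mod 5: 3·t ≡ 3 (mod 5).
    The inverse of 3 mod 5 is 2 (since 3·2 = 6 = 1·5 + 1), so t ≡ 2·3 = 6 ≡ 1 (mod 5).
    Then x = 28 + 228·1 = 256, valid modulo lcm(228, 5) = 1140: x ≡ 256 (mod 1140).
Verify against each original: 256 mod 19 = 9, 256 mod 3 = 1, 256 mod 4 = 0, 256 mod 5 = 1.

x ≡ 256 (mod 1140).


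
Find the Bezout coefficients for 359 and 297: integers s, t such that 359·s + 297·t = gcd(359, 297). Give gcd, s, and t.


Euclidean algorithm on (359, 297) — divide until remainder is 0:
  359 = 1 · 297 + 62
  297 = 4 · 62 + 49
  62 = 1 · 49 + 13
  49 = 3 · 13 + 10
  13 = 1 · 10 + 3
  10 = 3 · 3 + 1
  3 = 3 · 1 + 0
gcd(359, 297) = 1.
Track Bezout coefficients alongside the remainders: start with r₀ = 359 = a·1 + b·0 (s = 1, t = 0) and r₁ = 297 = a·0 + b·1 (s = 0, t = 1); each new remainder r_{k+1} = r_{k-1} − q_k·r_k inherits s_{k+1} = s_{k-1} − q_k·s_k, t_{k+1} = t_{k-1} − q_k·t_k, so r_k = a·s_k + b·t_k at every step:
  q = 1: r = 62, s = 1 − 1·0 = 1, t = 0 − 1·1 = -1  (check: 359·1 + 297·(-1) = 62)
  q = 4: r = 49, s = 0 − 4·1 = -4, t = 1 − 4·(-1) = 5  (check: 359·(-4) + 297·5 = 49)
  q = 1: r = 13, s = 1 − 1·(-4) = 5, t = -1 − 1·5 = -6  (check: 359·5 + 297·(-6) = 13)
  q = 3: r = 10, s = -4 − 3·5 = -19, t = 5 − 3·(-6) = 23  (check: 359·(-19) + 297·23 = 10)
  q = 1: r = 3, s = 5 − 1·(-19) = 24, t = -6 − 1·23 = -29  (check: 359·24 + 297·(-29) = 3)
  q = 3: r = 1, s = -19 − 3·24 = -91, t = 23 − 3·(-29) = 110  (check: 359·(-91) + 297·110 = 1)
The row with r = 1 (the gcd) gives the Bezout coefficients s = -91, t = 110.
Result: 359 · (-91) + 297 · (110) = 1.

gcd(359, 297) = 1; s = -91, t = 110 (check: 359·(-91) + 297·110 = 1).


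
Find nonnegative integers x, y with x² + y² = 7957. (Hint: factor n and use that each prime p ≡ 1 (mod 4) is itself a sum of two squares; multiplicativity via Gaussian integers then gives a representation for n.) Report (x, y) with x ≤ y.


Step 1: Factor n = 7957 = 73 · 109.
Step 2: Check the mod-4 condition on each prime factor: 73 ≡ 1 (mod 4), exponent 1; 109 ≡ 1 (mod 4), exponent 1.
All primes ≡ 3 (mod 4) appear to even exponent (or don't appear), so by the two-squares theorem n IS expressible as a sum of two squares.
Step 3: Build a representation. Here n = 73 · 109 is a product of primes ≡ 1 (mod 4). Each prime p ≡ 1 (mod 4) is itself a sum of two squares; find a² by testing p − a² for a perfect square:
  73: 73 − 1² = 72, 73 − 2² = 69, 73 − 3² = 64 = 8² ⇒ 73 = 3² + 8².
  109: 109 − 1² = 108, 109 − 2² = 105, 109 − 3² = 100 = 10² ⇒ 109 = 3² + 10².
  Combine using the Brahmagupta–Fibonacci identity (a² + b²)(c² + d²) = (ac − bd)² + (ad + bc)² = (ac + bd)² + (ad − bc)²:
  73 · 109 = 7957: from (3² + 8²)(3² + 10²), take (3·3 − 8·10, 3·10 + 8·3) = (9 − 80, 30 + 24) = (-71, 54); dropping signs (only squares matter) gives (71, 54); check 71² + 54² = 5041 + 2916 = 7957 ✓.
Step 4: Order so x ≤ y and verify: 54² + 71² = 2916 + 5041 = 7957 = n. ✓

n = 7957 = 54² + 71² (one valid representation with x ≤ y).


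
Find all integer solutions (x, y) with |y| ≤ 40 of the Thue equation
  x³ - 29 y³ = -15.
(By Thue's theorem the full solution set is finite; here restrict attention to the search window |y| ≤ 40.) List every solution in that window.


The equation is x³ - 29y³ = -15. For fixed y, x³ = 29·y³ − 15, so a solution requires the RHS to be a perfect cube.
Strategy: iterate y from -40 to 40, compute RHS = 29·y³ − 15, and check whether it is a (positive or negative) perfect cube.
Check small values of y:
  y = 0: RHS = -15 is not a perfect cube.
  y = 1: RHS = 14 is not a perfect cube.
  y = -1: RHS = -44 is not a perfect cube.
  y = 2: RHS = 217 is not a perfect cube.
  y = -2: RHS = -247 is not a perfect cube.
  y = 3: RHS = 768 is not a perfect cube.
  y = -3: RHS = -798 is not a perfect cube.
Continuing the search up to |y| = 40 finds no solutions either.
No (x, y) in the scanned range satisfies the equation.

No integer solutions with |y| ≤ 40.


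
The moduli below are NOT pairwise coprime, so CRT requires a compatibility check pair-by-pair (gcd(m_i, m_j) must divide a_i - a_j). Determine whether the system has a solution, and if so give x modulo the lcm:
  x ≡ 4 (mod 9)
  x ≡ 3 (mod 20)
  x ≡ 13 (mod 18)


Moduli 9, 20, 18 are not pairwise coprime, so CRT works modulo lcm(m_i) when all pairwise compatibility conditions hold.
Pairwise compatibility: gcd(m_i, m_j) must divide a_i - a_j for every pair.
Merge one congruence at a time:
  Start: x ≡ 4 (mod 9).
  Combine with x ≡ 3 (mod 20): gcd(9, 20) = 1; 3 - 4 = -1, which IS divisible by 1, so compatible.
    Write x = 4 + 9·t and substitute into x ≡ 3 (mod 20): 9·t ≡ 3 − 4 = -1 (mod 20).
    Reduce coefficients mod 20: 9·t ≡ 19 (mod 20).
    The inverse of 9 mod 20 is 9 (since 9·9 = 81 = 4·20 + 1), so t ≡ 9·19 = 171 ≡ 11 (mod 20).
    Then x = 4 + 9·11 = 103, valid modulo lcm(9, 20) = 180: x ≡ 103 (mod 180).
  Combine with x ≡ 13 (mod 18): gcd(180, 18) = 18; 13 - 103 = -90, which IS divisible by 18, so compatible.
    Write x = 103 + 180·t and substitute into x ≡ 13 (mod 18): 180·t ≡ 13 − 103 = -90 (mod 18).
    Divide the congruence (and modulus) by g = 18: 10·t ≡ -5 (mod 1).
    Modulo 1 every t works; take t = 0.
    Then x = 103 + 180·0 = 103, valid modulo lcm(180, 18) = 180: x ≡ 103 (mod 180).
Verify: 103 mod 9 = 4, 103 mod 20 = 3, 103 mod 18 = 13.

x ≡ 103 (mod 180).


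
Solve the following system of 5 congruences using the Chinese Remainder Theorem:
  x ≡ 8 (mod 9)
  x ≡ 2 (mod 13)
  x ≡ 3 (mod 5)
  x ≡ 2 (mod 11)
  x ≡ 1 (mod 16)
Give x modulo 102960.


Product of moduli M = 9 · 13 · 5 · 11 · 16 = 102960.
Merge one congruence at a time:
  Start: x ≡ 8 (mod 9).
  Combine with x ≡ 2 (mod 13); new modulus lcm = 117.
    Write x = 8 + 9·t and substitute into x ≡ 2 (mod 13): 9·t ≡ 2 − 8 = -6 (mod 13).
    Reduce coefficients mod 13: 9·t ≡ 7 (mod 13).
    The inverse of 9 mod 13 is 3 (since 9·3 = 27 = 2·13 + 1), so t ≡ 3·7 = 21 ≡ 8 (mod 13).
    Then x = 8 + 9·8 = 80, valid modulo lcm(9, 13) = 117: x ≡ 80 (mod 117).
  Combine with x ≡ 3 (mod 5); new modulus lcm = 585.
    Write x = 80 + 117·t and substitute into x ≡ 3 (mod 5): 117·t ≡ 3 − 80 = -77 (mod 5).
    Reduce coefficients mod 5: 2·t ≡ 3 (mod 5).
    The inverse of 2 mod 5 is 3 (since 2·3 = 6 = 1·5 + 1), so t ≡ 3·3 = 9 ≡ 4 (mod 5).
    Then x = 80 + 117·4 = 548, valid modulo lcm(117, 5) = 585: x ≡ 548 (mod 585).
  Combine with x ≡ 2 (mod 11); new modulus lcm = 6435.
    Write x = 548 + 585·t and substitute into x ≡ 2 (mod 11): 585·t ≡ 2 − 548 = -546 (mod 11).
    Reduce coefficients mod 11: 2·t ≡ 4 (mod 11).
    The inverse of 2 mod 11 is 6 (since 2·6 = 12 = 1·11 + 1), so t ≡ 6·4 = 24 ≡ 2 (mod 11).
    Then x = 548 + 585·2 = 1718, valid modulo lcm(585, 11) = 6435: x ≡ 1718 (mod 6435).
  Combine with x ≡ 1 (mod 16); new modulus lcm = 102960.
    Write x = 1718 + 6435·t and substitute into x ≡ 1 (mod 16): 6435·t ≡ 1 − 1718 = -1717 (mod 16).
    Reduce coefficients mod 16: 3·t ≡ 11 (mod 16).
    The inverse of 3 mod 16 is 11 (since 3·11 = 33 = 2·16 + 1), so t ≡ 11·11 = 121 ≡ 9 (mod 16).
    Then x = 1718 + 6435·9 = 59633, valid modulo lcm(6435, 16) = 102960: x ≡ 59633 (mod 102960).
Verify against each original: 59633 mod 9 = 8, 59633 mod 13 = 2, 59633 mod 5 = 3, 59633 mod 11 = 2, 59633 mod 16 = 1.

x ≡ 59633 (mod 102960).


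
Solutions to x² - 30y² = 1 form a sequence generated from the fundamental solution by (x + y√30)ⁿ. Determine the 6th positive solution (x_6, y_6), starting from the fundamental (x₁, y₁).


Step 1: Find the fundamental solution (x₁, y₁) of x² - 30y² = 1.
  Expand √30 as a continued fraction. a₀ = ⌊√30⌋ = 5; iterate m_{k+1} = d_k·a_k − m_k, d_{k+1} = (30 − m_{k+1}²)/d_k, a_{k+1} = ⌊(a₀ + m_{k+1})/d_{k+1}⌋ (starting m₀ = 0, d₀ = 1), with convergents p_k = a_k·p_{k-1} + p_{k-2}, q_k = a_k·q_{k-1} + q_{k-2} (p₋₁ = 1, q₋₁ = 0):
  k = 0: a₀ = 5; p₀/q₀ = 5/1; p₀² − 30·q₀² = 25 − 30 = -5.
  k = 1: m = 5, d = 5, a = ⌊(5 + 5)/5⌋ = 2; p/q = (2·5 + 1)/(2·1 + 0) = 11/2; p² − 30·q² = 121 − 120 = 1.
  The first convergent with p² − 30·q² = 1 gives the fundamental solution (x₁, y₁) = (11, 2).
Step 2: Apply the recurrence (x_{n+1}, y_{n+1}) = (x₁x_n + 30y₁y_n, x₁y_n + y₁x_n) repeatedly.
  From (x_1, y_1) = (11, 2): x_2 = 11·11 + 30·2·2 = 241; y_2 = 11·2 + 2·11 = 44.
  From (x_2, y_2) = (241, 44): x_3 = 11·241 + 30·2·44 = 5291; y_3 = 11·44 + 2·241 = 966.
  From (x_3, y_3) = (5291, 966): x_4 = 11·5291 + 30·2·966 = 116161; y_4 = 11·966 + 2·5291 = 21208.
  From (x_4, y_4) = (116161, 21208): x_5 = 11·116161 + 30·2·21208 = 2550251; y_5 = 11·21208 + 2·116161 = 465610.
  From (x_5, y_5) = (2550251, 465610): x_6 = 11·2550251 + 30·2·465610 = 55989361; y_6 = 11·465610 + 2·2550251 = 10222212.
Step 3: Verify x_6² - 30·y_6² = 3134808545188321 - 3134808545188320 = 1 (should be 1). ✓

(x_1, y_1) = (11, 2); (x_6, y_6) = (55989361, 10222212).


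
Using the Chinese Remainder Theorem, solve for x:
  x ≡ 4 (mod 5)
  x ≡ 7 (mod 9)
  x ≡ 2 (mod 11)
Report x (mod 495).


Moduli 5, 9, 11 are pairwise coprime; by CRT there is a unique solution modulo M = 5 · 9 · 11 = 495.
Solve pairwise, accumulating the modulus:
  Start with x ≡ 4 (mod 5).
  Combine with x ≡ 7 (mod 9): since gcd(5, 9) = 1, we get a unique residue mod 45.
    Write x = 4 + 5·t and substitute into x ≡ 7 (mod 9): 5·t ≡ 7 − 4 = 3 (mod 9).
    The inverse of 5 mod 9 is 2 (since 5·2 = 10 = 1·9 + 1), so t ≡ 2·3 = 6 ≡ 6 (mod 9).
    Then x = 4 + 5·6 = 34, valid modulo lcm(5, 9) = 45: x ≡ 34 (mod 45).
  Combine with x ≡ 2 (mod 11): since gcd(45, 11) = 1, we get a unique residue mod 495.
    Write x = 34 + 45·t and substitute into x ≡ 2 (mod 11): 45·t ≡ 2 − 34 = -32 (mod 11).
    Reduce coefficients mod 11: 1·t ≡ 1 (mod 11).
    So t ≡ 1 (mod 11).
    Then x = 34 + 45·1 = 79, valid modulo lcm(45, 11) = 495: x ≡ 79 (mod 495).
Verify: 79 mod 5 = 4 ✓, 79 mod 9 = 7 ✓, 79 mod 11 = 2 ✓.

x ≡ 79 (mod 495).


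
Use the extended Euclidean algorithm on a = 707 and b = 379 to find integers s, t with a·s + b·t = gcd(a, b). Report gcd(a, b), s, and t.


Euclidean algorithm on (707, 379) — divide until remainder is 0:
  707 = 1 · 379 + 328
  379 = 1 · 328 + 51
  328 = 6 · 51 + 22
  51 = 2 · 22 + 7
  22 = 3 · 7 + 1
  7 = 7 · 1 + 0
gcd(707, 379) = 1.
Track Bezout coefficients alongside the remainders: start with r₀ = 707 = a·1 + b·0 (s = 1, t = 0) and r₁ = 379 = a·0 + b·1 (s = 0, t = 1); each new remainder r_{k+1} = r_{k-1} − q_k·r_k inherits s_{k+1} = s_{k-1} − q_k·s_k, t_{k+1} = t_{k-1} − q_k·t_k, so r_k = a·s_k + b·t_k at every step:
  q = 1: r = 328, s = 1 − 1·0 = 1, t = 0 − 1·1 = -1  (check: 707·1 + 379·(-1) = 328)
  q = 1: r = 51, s = 0 − 1·1 = -1, t = 1 − 1·(-1) = 2  (check: 707·(-1) + 379·2 = 51)
  q = 6: r = 22, s = 1 − 6·(-1) = 7, t = -1 − 6·2 = -13  (check: 707·7 + 379·(-13) = 22)
  q = 2: r = 7, s = -1 − 2·7 = -15, t = 2 − 2·(-13) = 28  (check: 707·(-15) + 379·28 = 7)
  q = 3: r = 1, s = 7 − 3·(-15) = 52, t = -13 − 3·28 = -97  (check: 707·52 + 379·(-97) = 1)
The row with r = 1 (the gcd) gives the Bezout coefficients s = 52, t = -97.
Result: 707 · (52) + 379 · (-97) = 1.

gcd(707, 379) = 1; s = 52, t = -97 (check: 707·52 + 379·(-97) = 1).


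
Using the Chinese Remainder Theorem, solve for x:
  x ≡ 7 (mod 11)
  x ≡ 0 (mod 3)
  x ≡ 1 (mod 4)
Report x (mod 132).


Moduli 11, 3, 4 are pairwise coprime; by CRT there is a unique solution modulo M = 11 · 3 · 4 = 132.
Solve pairwise, accumulating the modulus:
  Start with x ≡ 7 (mod 11).
  Combine with x ≡ 0 (mod 3): since gcd(11, 3) = 1, we get a unique residue mod 33.
    Write x = 7 + 11·t and substitute into x ≡ 0 (mod 3): 11·t ≡ 0 − 7 = -7 (mod 3).
    Reduce coefficients mod 3: 2·t ≡ 2 (mod 3).
    The inverse of 2 mod 3 is 2 (since 2·2 = 4 = 1·3 + 1), so t ≡ 2·2 = 4 ≡ 1 (mod 3).
    Then x = 7 + 11·1 = 18, valid modulo lcm(11, 3) = 33: x ≡ 18 (mod 33).
  Combine with x ≡ 1 (mod 4): since gcd(33, 4) = 1, we get a unique residue mod 132.
    Write x = 18 + 33·t and substitute into x ≡ 1 (mod 4): 33·t ≡ 1 − 18 = -17 (mod 4).
    Reduce coefficients mod 4: 1·t ≡ 3 (mod 4).
    So t ≡ 3 (mod 4).
    Then x = 18 + 33·3 = 117, valid modulo lcm(33, 4) = 132: x ≡ 117 (mod 132).
Verify: 117 mod 11 = 7 ✓, 117 mod 3 = 0 ✓, 117 mod 4 = 1 ✓.

x ≡ 117 (mod 132).
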